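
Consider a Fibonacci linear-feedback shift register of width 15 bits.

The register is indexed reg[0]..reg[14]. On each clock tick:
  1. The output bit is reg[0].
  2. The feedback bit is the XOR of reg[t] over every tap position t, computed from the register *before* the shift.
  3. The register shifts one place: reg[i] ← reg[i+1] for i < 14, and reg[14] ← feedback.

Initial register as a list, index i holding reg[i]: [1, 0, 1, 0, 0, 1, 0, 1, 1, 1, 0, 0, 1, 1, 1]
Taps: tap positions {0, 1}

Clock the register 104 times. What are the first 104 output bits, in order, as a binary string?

step | reg (before) | out | fb
   0 | 101001011100111 | 1 | 1
   1 | 010010111001111 | 0 | 1
   2 | 100101110011111 | 1 | 1
   3 | 001011100111111 | 0 | 0
   4 | 010111001111110 | 0 | 1
   5 | 101110011111101 | 1 | 1
   6 | 011100111111011 | 0 | 1
   7 | 111001111110111 | 1 | 0
   8 | 110011111101110 | 1 | 0
   9 | 100111111011100 | 1 | 1
  10 | 001111110111001 | 0 | 0
  11 | 011111101110010 | 0 | 1
  12 | 111111011100101 | 1 | 0
  13 | 111110111001010 | 1 | 0
  14 | 111101110010100 | 1 | 0
  15 | 111011100101000 | 1 | 0
  16 | 110111001010000 | 1 | 0
  17 | 101110010100000 | 1 | 1
  18 | 011100101000001 | 0 | 1
  19 | 111001010000011 | 1 | 0
  20 | 110010100000110 | 1 | 0
  21 | 100101000001100 | 1 | 1
  22 | 001010000011001 | 0 | 0
  23 | 010100000110010 | 0 | 1
  24 | 101000001100101 | 1 | 1
  25 | 010000011001011 | 0 | 1
  26 | 100000110010111 | 1 | 1
  27 | 000001100101111 | 0 | 0
  28 | 000011001011110 | 0 | 0
  29 | 000110010111100 | 0 | 0
  30 | 001100101111000 | 0 | 0
  31 | 011001011110000 | 0 | 1
  32 | 110010111100001 | 1 | 0
  33 | 100101111000010 | 1 | 1
  34 | 001011110000101 | 0 | 0
  35 | 010111100001010 | 0 | 1
  36 | 101111000010101 | 1 | 1
  37 | 011110000101011 | 0 | 1
  38 | 111100001010111 | 1 | 0
  39 | 111000010101110 | 1 | 0
  40 | 110000101011100 | 1 | 0
  41 | 100001010111000 | 1 | 1
  42 | 000010101110001 | 0 | 0
  43 | 000101011100010 | 0 | 0
  44 | 001010111000100 | 0 | 0
  45 | 010101110001000 | 0 | 1
  46 | 101011100010001 | 1 | 1
  47 | 010111000100011 | 0 | 1
  48 | 101110001000111 | 1 | 1
  49 | 011100010001111 | 0 | 1
  50 | 111000100011111 | 1 | 0
  51 | 110001000111110 | 1 | 0
  52 | 100010001111100 | 1 | 1
  53 | 000100011111001 | 0 | 0
  54 | 001000111110010 | 0 | 0
  55 | 010001111100100 | 0 | 1
  56 | 100011111001001 | 1 | 1
  57 | 000111110010011 | 0 | 0
  58 | 001111100100110 | 0 | 0
  59 | 011111001001100 | 0 | 1
  60 | 111110010011001 | 1 | 0
  61 | 111100100110010 | 1 | 0
  62 | 111001001100100 | 1 | 0
  63 | 110010011001000 | 1 | 0
  64 | 100100110010000 | 1 | 1
  65 | 001001100100001 | 0 | 0
  66 | 010011001000010 | 0 | 1
  67 | 100110010000101 | 1 | 1
  68 | 001100100001011 | 0 | 0
  69 | 011001000010110 | 0 | 1
  70 | 110010000101101 | 1 | 0
  71 | 100100001011010 | 1 | 1
  72 | 001000010110101 | 0 | 0
  73 | 010000101101010 | 0 | 1
  74 | 100001011010101 | 1 | 1
  75 | 000010110101011 | 0 | 0
  76 | 000101101010110 | 0 | 0
  77 | 001011010101100 | 0 | 0
  78 | 010110101011000 | 0 | 1
  79 | 101101010110001 | 1 | 1
  80 | 011010101100011 | 0 | 1
  81 | 110101011000111 | 1 | 0
  82 | 101010110001110 | 1 | 1
  83 | 010101100011101 | 0 | 1
  84 | 101011000111011 | 1 | 1
  85 | 010110001110111 | 0 | 1
  86 | 101100011101111 | 1 | 1
  87 | 011000111011111 | 0 | 1
  88 | 110001110111111 | 1 | 0
  89 | 100011101111110 | 1 | 1
  90 | 000111011111101 | 0 | 0
  91 | 001110111111010 | 0 | 0
  92 | 011101111110100 | 0 | 1
  93 | 111011111101001 | 1 | 0
  94 | 110111111010010 | 1 | 0
  95 | 101111110100100 | 1 | 1
  96 | 011111101001001 | 0 | 1
  97 | 111111010010011 | 1 | 0
  98 | 111110100100110 | 1 | 0
  99 | 111101001001100 | 1 | 0
 100 | 111010010011000 | 1 | 0
 101 | 110100100110000 | 1 | 0
 102 | 101001001100000 | 1 | 1
 103 | 010010011000001 | 0 | 1

10100101110011111101110010100000110010111100001010111000100011111001001100100001011010101100011101111110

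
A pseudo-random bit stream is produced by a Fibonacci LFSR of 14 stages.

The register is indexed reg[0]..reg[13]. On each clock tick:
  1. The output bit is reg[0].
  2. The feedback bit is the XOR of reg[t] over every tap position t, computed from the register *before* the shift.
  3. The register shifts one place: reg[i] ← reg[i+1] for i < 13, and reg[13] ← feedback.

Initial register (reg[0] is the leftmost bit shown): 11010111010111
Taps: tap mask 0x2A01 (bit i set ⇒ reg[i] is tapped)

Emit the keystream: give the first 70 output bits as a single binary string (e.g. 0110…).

1101011101011100001011101001101000110110000100111101011111110100010110

k : reg_k → out_k, fb_k
0: 11010111010111 → 1, fb=0
1: 10101110101110 → 1, fb=0
2: 01011101011100 → 0, fb=0
3: 10111010111000 → 1, fb=0
4: 01110101110000 → 0, fb=1
5: 11101011100001 → 1, fb=0
6: 11010111000010 → 1, fb=1
7: 10101110000101 → 1, fb=1
8: 01011100001011 → 0, fb=1
9: 10111000010111 → 1, fb=0
10: 01110000101110 → 0, fb=1
11: 11100001011101 → 1, fb=0
12: 11000010111010 → 1, fb=0
13: 10000101110100 → 1, fb=1
14: 00001011101001 → 0, fb=1
15: 00010111010011 → 0, fb=0
16: 00101110100110 → 0, fb=1
17: 01011101001101 → 0, fb=0
18: 10111010011010 → 1, fb=0
19: 01110100110100 → 0, fb=0
20: 11101001101000 → 1, fb=1
21: 11010011010001 → 1, fb=1
22: 10100110100011 → 1, fb=0
23: 01001101000110 → 0, fb=1
24: 10011010001101 → 1, fb=1
25: 00110100011011 → 0, fb=0
26: 01101000110110 → 0, fb=0
27: 11010001101100 → 1, fb=0
28: 10100011011000 → 1, fb=0
29: 01000110110000 → 0, fb=1
30: 10001101100001 → 1, fb=0
31: 00011011000010 → 0, fb=0
32: 00110110000100 → 0, fb=1
33: 01101100001001 → 0, fb=1
34: 11011000010011 → 1, fb=1
35: 10110000100111 → 1, fb=1
36: 01100001001111 → 0, fb=0
37: 11000010011110 → 1, fb=1
38: 10000100111101 → 1, fb=0
39: 00001001111010 → 0, fb=1
40: 00010011110101 → 0, fb=1
41: 00100111101011 → 0, fb=1
42: 01001111010111 → 0, fb=1
43: 10011110101111 → 1, fb=1
44: 00111101011111 → 0, fb=1
45: 01111010111111 → 0, fb=1
46: 11110101111111 → 1, fb=0
47: 11101011111110 → 1, fb=1
48: 11010111111101 → 1, fb=0
49: 10101111111010 → 1, fb=0
50: 01011111110100 → 0, fb=0
51: 10111111101000 → 1, fb=1
52: 01111111010001 → 0, fb=0
53: 11111110100010 → 1, fb=1
54: 11111101000101 → 1, fb=1
55: 11111010001011 → 1, fb=0
56: 11110100010110 → 1, fb=1
57: 11101000101101 → 1, fb=1
58: 11010001011011 → 1, fb=1
59: 10100010110111 → 1, fb=0
60: 01000101101110 → 0, fb=1
61: 10001011011101 → 1, fb=0
62: 00010110111010 → 0, fb=1
63: 00101101110101 → 0, fb=1
64: 01011011101011 → 0, fb=1
65: 10110111010111 → 1, fb=0
66: 01101110101110 → 0, fb=1
67: 11011101011101 → 1, fb=0
68: 10111010111010 → 1, fb=0
69: 01110101110100 → 0, fb=0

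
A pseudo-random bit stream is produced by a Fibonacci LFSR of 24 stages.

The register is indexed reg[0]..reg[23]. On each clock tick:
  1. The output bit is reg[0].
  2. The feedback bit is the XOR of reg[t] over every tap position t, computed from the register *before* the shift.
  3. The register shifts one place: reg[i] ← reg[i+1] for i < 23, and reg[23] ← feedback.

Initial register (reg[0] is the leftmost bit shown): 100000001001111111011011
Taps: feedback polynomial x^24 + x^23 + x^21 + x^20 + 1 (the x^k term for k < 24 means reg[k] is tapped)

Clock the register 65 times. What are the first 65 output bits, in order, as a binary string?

step | reg (before) | out | fb
   0 | 100000001001111111011011 | 1 | 1
   1 | 000000010011111110110111 | 0 | 0
   2 | 000000100111111101101110 | 0 | 0
   3 | 000001001111111011011100 | 0 | 0
   4 | 000010011111110110111000 | 0 | 1
   5 | 000100111111101101110001 | 0 | 1
   6 | 001001111111011011100011 | 0 | 1
   7 | 010011111110110111000111 | 0 | 0
   8 | 100111111101101110001110 | 1 | 1
   9 | 001111111011011100011101 | 0 | 1
  10 | 011111110110111000111011 | 0 | 0
  11 | 111111101101110001110110 | 1 | 0
  12 | 111111011011100011101100 | 1 | 1
  13 | 111110110111000111011001 | 1 | 1
  14 | 111101101110001110110011 | 1 | 0
  15 | 111011011100011101100110 | 1 | 0
  16 | 110110111000111011001100 | 1 | 1
  17 | 101101110001110110011001 | 1 | 1
  18 | 011011100011101100110011 | 0 | 1
  19 | 110111000111011001100111 | 1 | 1
  20 | 101110001110110011001111 | 1 | 0
  21 | 011100011101100110011110 | 0 | 0
  22 | 111000111011001100111100 | 1 | 1
  23 | 110001110110011001111001 | 1 | 1
  24 | 100011101100110011110011 | 1 | 0
  25 | 000111011001100111100110 | 0 | 1
  26 | 001110110011001111001101 | 0 | 1
  27 | 011101100110011110011011 | 0 | 0
  28 | 111011001100111100110110 | 1 | 0
  29 | 110110011001111001101100 | 1 | 1
  30 | 101100110011110011011001 | 1 | 1
  31 | 011001100111100110110011 | 0 | 1
  32 | 110011001111001101100111 | 1 | 1
  33 | 100110011110011011001111 | 1 | 0
  34 | 001100111100110110011110 | 0 | 0
  35 | 011001111001101100111100 | 0 | 0
  36 | 110011110011011001111000 | 1 | 0
  37 | 100111100110110011110000 | 1 | 1
  38 | 001111001101100111100001 | 0 | 1
  39 | 011110011011001111000011 | 0 | 1
  40 | 111100110110011110000111 | 1 | 1
  41 | 111001101100111100001111 | 1 | 0
  42 | 110011011001111000011110 | 1 | 1
  43 | 100110110011110000111101 | 1 | 0
  44 | 001101100111100001111010 | 0 | 1
  45 | 011011001111000011110101 | 0 | 0
  46 | 110110011110000111101010 | 1 | 0
  47 | 101100111100001111010100 | 1 | 0
  48 | 011001111000011110101000 | 0 | 1
  49 | 110011110000111101010001 | 1 | 0
  50 | 100111100001111010100010 | 1 | 1
  51 | 001111000011110101000101 | 0 | 0
  52 | 011110000111101010001010 | 0 | 1
  53 | 111100001111010100010101 | 1 | 1
  54 | 111000011110101000101011 | 1 | 1
  55 | 110000111101010001010111 | 1 | 1
  56 | 100001111010100010101111 | 1 | 0
  57 | 000011110101000101011110 | 0 | 0
  58 | 000111101010001010111100 | 0 | 0
  59 | 001111010100010101111000 | 0 | 1
  60 | 011110101000101011110001 | 0 | 1
  61 | 111101010001010111100011 | 1 | 0
  62 | 111010100010101111000110 | 1 | 0
  63 | 110101000101011110001100 | 1 | 1
  64 | 101010001010111100011001 | 1 | 1

10000000100111111101101110001110110011001111001101100111100001111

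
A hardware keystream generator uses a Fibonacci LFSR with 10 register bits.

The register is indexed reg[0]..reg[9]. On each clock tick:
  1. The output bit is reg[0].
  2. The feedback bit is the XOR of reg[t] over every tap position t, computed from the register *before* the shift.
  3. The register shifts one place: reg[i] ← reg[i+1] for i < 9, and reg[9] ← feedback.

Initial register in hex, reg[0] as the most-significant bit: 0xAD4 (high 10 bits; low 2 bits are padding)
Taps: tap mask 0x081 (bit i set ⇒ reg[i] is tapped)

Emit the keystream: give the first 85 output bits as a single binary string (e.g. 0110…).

1010110101000011001101100000110000000011011011010111010111100001010100100001011001001

k : reg_k → out_k, fb_k
0: 1010110101 → 1, fb=0
1: 0101101010 → 0, fb=0
2: 1011010100 → 1, fb=0
3: 0110101000 → 0, fb=0
4: 1101010000 → 1, fb=1
5: 1010100001 → 1, fb=1
6: 0101000011 → 0, fb=0
7: 1010000110 → 1, fb=0
8: 0100001100 → 0, fb=1
9: 1000011001 → 1, fb=1
10: 0000110011 → 0, fb=0
11: 0001100110 → 0, fb=1
12: 0011001101 → 0, fb=1
13: 0110011011 → 0, fb=0
14: 1100110110 → 1, fb=0
15: 1001101100 → 1, fb=0
16: 0011011000 → 0, fb=0
17: 0110110000 → 0, fb=0
18: 1101100000 → 1, fb=1
19: 1011000001 → 1, fb=1
20: 0110000011 → 0, fb=0
21: 1100000110 → 1, fb=0
22: 1000001100 → 1, fb=0
23: 0000011000 → 0, fb=0
24: 0000110000 → 0, fb=0
25: 0001100000 → 0, fb=0
26: 0011000000 → 0, fb=0
27: 0110000000 → 0, fb=0
28: 1100000000 → 1, fb=1
29: 1000000001 → 1, fb=1
30: 0000000011 → 0, fb=0
31: 0000000110 → 0, fb=1
32: 0000001101 → 0, fb=1
33: 0000011011 → 0, fb=0
34: 0000110110 → 0, fb=1
35: 0001101101 → 0, fb=1
36: 0011011011 → 0, fb=0
37: 0110110110 → 0, fb=1
38: 1101101101 → 1, fb=0
39: 1011011010 → 1, fb=1
40: 0110110101 → 0, fb=1
41: 1101101011 → 1, fb=1
42: 1011010111 → 1, fb=0
43: 0110101110 → 0, fb=1
44: 1101011101 → 1, fb=0
45: 1010111010 → 1, fb=1
46: 0101110101 → 0, fb=1
47: 1011101011 → 1, fb=1
48: 0111010111 → 0, fb=1
49: 1110101111 → 1, fb=0
50: 1101011110 → 1, fb=0
51: 1010111100 → 1, fb=0
52: 0101111000 → 0, fb=0
53: 1011110000 → 1, fb=1
54: 0111100001 → 0, fb=0
55: 1111000010 → 1, fb=1
56: 1110000101 → 1, fb=0
57: 1100001010 → 1, fb=1
58: 1000010101 → 1, fb=0
59: 0000101010 → 0, fb=0
60: 0001010100 → 0, fb=1
61: 0010101001 → 0, fb=0
62: 0101010010 → 0, fb=0
63: 1010100100 → 1, fb=0
64: 0101001000 → 0, fb=0
65: 1010010000 → 1, fb=1
66: 0100100001 → 0, fb=0
67: 1001000010 → 1, fb=1
68: 0010000101 → 0, fb=1
69: 0100001011 → 0, fb=0
70: 1000010110 → 1, fb=0
71: 0000101100 → 0, fb=1
72: 0001011001 → 0, fb=0
73: 0010110010 → 0, fb=0
74: 0101100100 → 0, fb=1
75: 1011001001 → 1, fb=1
76: 0110010011 → 0, fb=0
77: 1100100110 → 1, fb=0
78: 1001001100 → 1, fb=0
79: 0010011000 → 0, fb=0
80: 0100110000 → 0, fb=0
81: 1001100000 → 1, fb=1
82: 0011000001 → 0, fb=0
83: 0110000010 → 0, fb=0
84: 1100000100 → 1, fb=0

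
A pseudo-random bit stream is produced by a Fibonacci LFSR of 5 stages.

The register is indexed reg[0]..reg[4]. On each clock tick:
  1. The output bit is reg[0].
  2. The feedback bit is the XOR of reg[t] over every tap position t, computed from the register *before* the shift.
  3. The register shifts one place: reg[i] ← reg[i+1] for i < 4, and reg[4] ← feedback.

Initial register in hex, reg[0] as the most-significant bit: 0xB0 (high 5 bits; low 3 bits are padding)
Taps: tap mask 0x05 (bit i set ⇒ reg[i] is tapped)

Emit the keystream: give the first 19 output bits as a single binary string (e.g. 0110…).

k : reg_k → out_k, fb_k
0: 10110 → 1, fb=0
1: 01100 → 0, fb=1
2: 11001 → 1, fb=1
3: 10011 → 1, fb=1
4: 00111 → 0, fb=1
5: 01111 → 0, fb=1
6: 11111 → 1, fb=0
7: 11110 → 1, fb=0
8: 11100 → 1, fb=0
9: 11000 → 1, fb=1
10: 10001 → 1, fb=1
11: 00011 → 0, fb=0
12: 00110 → 0, fb=1
13: 01101 → 0, fb=1
14: 11011 → 1, fb=1
15: 10111 → 1, fb=0
16: 01110 → 0, fb=1
17: 11101 → 1, fb=0
18: 11010 → 1, fb=1

1011001111100011011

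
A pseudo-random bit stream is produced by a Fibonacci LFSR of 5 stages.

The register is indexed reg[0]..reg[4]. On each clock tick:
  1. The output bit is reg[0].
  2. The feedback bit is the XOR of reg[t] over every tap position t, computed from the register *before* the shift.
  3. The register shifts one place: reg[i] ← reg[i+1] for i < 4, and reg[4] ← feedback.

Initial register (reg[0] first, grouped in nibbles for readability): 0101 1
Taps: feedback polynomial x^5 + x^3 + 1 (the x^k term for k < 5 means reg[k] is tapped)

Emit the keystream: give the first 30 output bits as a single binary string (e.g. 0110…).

k : reg_k → out_k, fb_k
0: 01011 → 0, fb=1
1: 10111 → 1, fb=0
2: 01110 → 0, fb=1
3: 11101 → 1, fb=1
4: 11011 → 1, fb=0
5: 10110 → 1, fb=0
6: 01100 → 0, fb=0
7: 11000 → 1, fb=1
8: 10001 → 1, fb=1
9: 00011 → 0, fb=1
10: 00111 → 0, fb=1
11: 01111 → 0, fb=1
12: 11111 → 1, fb=0
13: 11110 → 1, fb=0
14: 11100 → 1, fb=1
15: 11001 → 1, fb=1
16: 10011 → 1, fb=0
17: 00110 → 0, fb=1
18: 01101 → 0, fb=0
19: 11010 → 1, fb=0
20: 10100 → 1, fb=1
21: 01001 → 0, fb=0
22: 10010 → 1, fb=0
23: 00100 → 0, fb=0
24: 01000 → 0, fb=0
25: 10000 → 1, fb=1
26: 00001 → 0, fb=0
27: 00010 → 0, fb=1
28: 00101 → 0, fb=0
29: 01010 → 0, fb=1

010111011000111110011010010000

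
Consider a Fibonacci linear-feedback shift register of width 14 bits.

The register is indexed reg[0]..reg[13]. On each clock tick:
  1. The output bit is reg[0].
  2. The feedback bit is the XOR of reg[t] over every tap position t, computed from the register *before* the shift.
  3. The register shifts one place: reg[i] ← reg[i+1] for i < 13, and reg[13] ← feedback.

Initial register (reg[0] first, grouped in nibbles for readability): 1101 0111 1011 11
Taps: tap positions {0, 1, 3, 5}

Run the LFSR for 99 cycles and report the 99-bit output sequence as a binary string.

tick  register→output (feedback)
  0  11010111101111→1 (0)
  1  10101111011110→1 (0)
  2  01011110111100→0 (1)
  3  10111101111001→1 (1)
  4  01111011110011→0 (0)
  5  11110111100110→1 (0)
  6  11101111001100→1 (1)
  7  11011110011001→1 (0)
  8  10111100110010→1 (1)
  9  01111001100101→0 (0)
 10  11110011001010→1 (1)
 11  11100110010101→1 (1)
 12  11001100101011→1 (1)
 13  10011001010111→1 (0)
 14  00110010101110→0 (1)
 15  01100101011101→0 (0)
 16  11001010111010→1 (0)
 17  10010101110100→1 (1)
 18  00101011101001→0 (0)
 19  01010111010010→0 (1)
 20  10101110100101→1 (0)
 21  01011101001010→0 (1)
 22  10111010010101→1 (0)
 23  01110100101010→0 (1)
 24  11101001010101→1 (0)
 25  11010010101010→1 (1)
 26  10100101010101→1 (0)
 27  01001010101010→0 (1)
 28  10010101010101→1 (1)
 29  00101010101011→0 (0)
 30  01010101010110→0 (1)
 31  10101010101101→1 (1)
 32  01010101011011→0 (1)
 33  10101010110111→1 (1)
 34  01010101101111→0 (1)
 35  10101011011111→1 (1)
 36  01010110111111→0 (1)
 37  10101101111111→1 (0)
 38  01011011111110→0 (0)
 39  10110111111100→1 (1)
 40  01101111111001→0 (0)
 41  11011111110010→1 (0)
 42  10111111100100→1 (1)
 43  01111111001001→0 (1)
 44  11111110010011→1 (0)
 45  11111100100110→1 (0)
 46  11111001001100→1 (1)
 47  11110010011001→1 (1)
 48  11100100110011→1 (1)
 49  11001001100111→1 (0)
 50  10010011001110→1 (0)
 51  00100110011100→0 (1)
 52  01001100111001→0 (0)
 53  10011001110010→1 (0)
 54  00110011100100→0 (1)
 55  01100111001001→0 (0)
 56  11001110010010→1 (1)
 57  10011100100101→1 (1)
 58  00111001001011→0 (1)
 59  01110010010111→0 (0)
 60  11100100101110→1 (1)
 61  11001001011101→1 (0)
 62  10010010111010→1 (0)
 63  00100101110100→0 (1)
 64  01001011101001→0 (1)
 65  10010111010011→1 (1)
 66  00101110100111→0 (1)
 67  01011101001111→0 (1)
 68  10111010011111→1 (0)
 69  01110100111110→0 (1)
 70  11101001111101→1 (0)
 71  11010011111010→1 (1)
 72  10100111110101→1 (0)
 73  01001111101010→0 (0)
 74  10011111010100→1 (1)
 75  00111110101001→0 (0)
 76  01111101010010→0 (1)
 77  11111010100101→1 (1)
 78  11110101001011→1 (0)
 79  11101010010110→1 (0)
 80  11010100101100→1 (0)
 81  10101001011000→1 (1)
 82  01010010110001→0 (0)
 83  10100101100010→1 (0)
 84  01001011000100→0 (1)
 85  10010110001001→1 (1)
 86  00101100010011→0 (1)
 87  01011000100111→0 (0)
 88  10110001001110→1 (0)
 89  01100010011100→0 (1)
 90  11000100111001→1 (1)
 91  10001001110011→1 (1)
 92  00010011100111→0 (1)
 93  00100111001111→0 (1)
 94  01001110011111→0 (0)
 95  10011100111110→1 (1)
 96  00111001111101→0 (1)
 97  01110011111011→0 (0)
 98  11100111110110→1 (1)

110101111011110011001010111010010101010101101111111001001100111001001011101001111101010010110001001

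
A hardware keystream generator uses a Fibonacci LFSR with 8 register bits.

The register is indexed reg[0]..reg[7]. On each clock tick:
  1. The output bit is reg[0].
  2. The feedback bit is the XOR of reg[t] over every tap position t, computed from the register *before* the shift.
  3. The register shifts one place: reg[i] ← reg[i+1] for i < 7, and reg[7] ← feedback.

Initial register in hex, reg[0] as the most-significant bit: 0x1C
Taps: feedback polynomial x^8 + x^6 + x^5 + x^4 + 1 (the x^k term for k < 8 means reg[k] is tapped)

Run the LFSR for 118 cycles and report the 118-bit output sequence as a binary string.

k : reg_k → out_k, fb_k
0: 00011100 → 0, fb=0
1: 00111000 → 0, fb=1
2: 01110001 → 0, fb=0
3: 11100010 → 1, fb=0
4: 11000100 → 1, fb=0
5: 10001000 → 1, fb=0
6: 00010000 → 0, fb=0
7: 00100000 → 0, fb=0
8: 01000000 → 0, fb=0
9: 10000000 → 1, fb=1
10: 00000001 → 0, fb=0
11: 00000010 → 0, fb=1
12: 00000101 → 0, fb=1
13: 00001011 → 0, fb=0
14: 00010110 → 0, fb=0
15: 00101100 → 0, fb=0
16: 01011000 → 0, fb=1
17: 10110001 → 1, fb=1
18: 01100011 → 0, fb=1
19: 11000111 → 1, fb=1
20: 10001111 → 1, fb=0
21: 00011110 → 0, fb=1
22: 00111101 → 0, fb=0
23: 01111010 → 0, fb=0
24: 11110100 → 1, fb=0
25: 11101000 → 1, fb=0
26: 11010000 → 1, fb=1
27: 10100001 → 1, fb=1
28: 01000011 → 0, fb=1
29: 10000111 → 1, fb=1
30: 00001111 → 0, fb=1
31: 00011111 → 0, fb=1
32: 00111111 → 0, fb=1
33: 01111111 → 0, fb=1
34: 11111111 → 1, fb=0
35: 11111110 → 1, fb=0
36: 11111100 → 1, fb=1
37: 11111001 → 1, fb=0
38: 11110010 → 1, fb=0
39: 11100100 → 1, fb=0
40: 11001000 → 1, fb=0
41: 10010000 → 1, fb=1
42: 00100001 → 0, fb=0
43: 01000010 → 0, fb=1
44: 10000101 → 1, fb=0
45: 00001010 → 0, fb=0
46: 00010100 → 0, fb=1
47: 00101001 → 0, fb=1
48: 01010011 → 0, fb=1
49: 10100111 → 1, fb=1
50: 01001111 → 0, fb=1
51: 10011111 → 1, fb=0
52: 00111110 → 0, fb=1
53: 01111101 → 0, fb=0
54: 11111010 → 1, fb=1
55: 11110101 → 1, fb=0
56: 11101010 → 1, fb=1
57: 11010101 → 1, fb=0
58: 10101010 → 1, fb=1
59: 01010101 → 0, fb=1
60: 10101011 → 1, fb=1
61: 01010111 → 0, fb=0
62: 10101110 → 1, fb=0
63: 01011100 → 0, fb=0
64: 10111000 → 1, fb=0
65: 01110000 → 0, fb=0
66: 11100000 → 1, fb=1
67: 11000001 → 1, fb=1
68: 10000011 → 1, fb=0
69: 00000110 → 0, fb=0
70: 00001100 → 0, fb=0
71: 00011000 → 0, fb=1
72: 00110001 → 0, fb=0
73: 01100010 → 0, fb=1
74: 11000101 → 1, fb=0
75: 10001010 → 1, fb=1
76: 00010101 → 0, fb=1
77: 00101011 → 0, fb=0
78: 01010110 → 0, fb=0
79: 10101100 → 1, fb=1
80: 01011001 → 0, fb=1
81: 10110011 → 1, fb=0
82: 01100110 → 0, fb=0
83: 11001100 → 1, fb=1
84: 10011001 → 1, fb=0
85: 00110010 → 0, fb=1
86: 01100101 → 0, fb=1
87: 11001011 → 1, fb=1
88: 10010111 → 1, fb=1
89: 00101111 → 0, fb=1
90: 01011111 → 0, fb=1
91: 10111111 → 1, fb=0
92: 01111110 → 0, fb=1
93: 11111101 → 1, fb=1
94: 11111011 → 1, fb=1
95: 11110111 → 1, fb=1
96: 11101111 → 1, fb=0
97: 11011110 → 1, fb=0
98: 10111100 → 1, fb=1
99: 01111001 → 0, fb=1
100: 11110011 → 1, fb=0
101: 11100110 → 1, fb=1
102: 11001101 → 1, fb=1
103: 10011011 → 1, fb=1
104: 00110111 → 0, fb=0
105: 01101110 → 0, fb=1
106: 11011101 → 1, fb=1
107: 10111011 → 1, fb=1
108: 01110111 → 0, fb=0
109: 11101110 → 1, fb=0
110: 11011100 → 1, fb=1
111: 10111001 → 1, fb=0
112: 01110010 → 0, fb=1
113: 11100101 → 1, fb=0
114: 11001010 → 1, fb=1
115: 10010101 → 1, fb=0
116: 00101010 → 0, fb=0
117: 01010100 → 0, fb=1

0001110001000000010110001111010000111111110010000101001111101010101110000011000101011001100101111110111100110111011100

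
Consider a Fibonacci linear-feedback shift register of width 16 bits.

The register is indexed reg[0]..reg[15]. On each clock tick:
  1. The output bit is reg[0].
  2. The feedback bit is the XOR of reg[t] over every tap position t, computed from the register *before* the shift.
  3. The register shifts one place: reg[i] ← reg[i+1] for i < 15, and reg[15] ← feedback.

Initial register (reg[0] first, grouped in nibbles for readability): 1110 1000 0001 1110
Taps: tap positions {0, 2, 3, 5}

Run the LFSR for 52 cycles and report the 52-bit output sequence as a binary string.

k : reg_k → out_k, fb_k
0: 1110100000011110 → 1, fb=0
1: 1101000000111100 → 1, fb=0
2: 1010000001111000 → 1, fb=0
3: 0100000011110000 → 0, fb=0
4: 1000000111100000 → 1, fb=1
5: 0000001111000001 → 0, fb=0
6: 0000011110000010 → 0, fb=1
7: 0000111100000101 → 0, fb=1
8: 0001111000001011 → 0, fb=0
9: 0011110000010110 → 0, fb=1
10: 0111100000101101 → 0, fb=0
11: 1111000001011010 → 1, fb=1
12: 1110000010110101 → 1, fb=0
13: 1100000101101010 → 1, fb=1
14: 1000001011010101 → 1, fb=1
15: 0000010110101011 → 0, fb=1
16: 0000101101010111 → 0, fb=0
17: 0001011010101110 → 0, fb=0
18: 0010110101011100 → 0, fb=0
19: 0101101010111000 → 0, fb=1
20: 1011010101110001 → 1, fb=0
21: 0110101011100010 → 0, fb=1
22: 1101010111000101 → 1, fb=1
23: 1010101110001011 → 1, fb=0
24: 0101011100010110 → 0, fb=0
25: 1010111000101100 → 1, fb=1
26: 0101110001011001 → 0, fb=0
27: 1011100010110010 → 1, fb=1
28: 0111000101100101 → 0, fb=0
29: 1110001011001010 → 1, fb=0
30: 1100010110010100 → 1, fb=0
31: 1000101100101000 → 1, fb=1
32: 0001011001010001 → 0, fb=0
33: 0010110010100010 → 0, fb=0
34: 0101100101000100 → 0, fb=1
35: 1011001010001001 → 1, fb=1
36: 0110010100010011 → 0, fb=0
37: 1100101000100110 → 1, fb=1
38: 1001010001001101 → 1, fb=1
39: 0010100010011011 → 0, fb=1
40: 0101000100110111 → 0, fb=1
41: 1010001001101111 → 1, fb=0
42: 0100010011011110 → 0, fb=1
43: 1000100110111101 → 1, fb=1
44: 0001001101111011 → 0, fb=1
45: 0010011011110111 → 0, fb=0
46: 0100110111101110 → 0, fb=1
47: 1001101111011101 → 1, fb=0
48: 0011011110111010 → 0, fb=1
49: 0110111101110101 → 0, fb=0
50: 1101111011101010 → 1, fb=1
51: 1011110111010101 → 1, fb=0

1110100000011110000010110101011100010110010100010011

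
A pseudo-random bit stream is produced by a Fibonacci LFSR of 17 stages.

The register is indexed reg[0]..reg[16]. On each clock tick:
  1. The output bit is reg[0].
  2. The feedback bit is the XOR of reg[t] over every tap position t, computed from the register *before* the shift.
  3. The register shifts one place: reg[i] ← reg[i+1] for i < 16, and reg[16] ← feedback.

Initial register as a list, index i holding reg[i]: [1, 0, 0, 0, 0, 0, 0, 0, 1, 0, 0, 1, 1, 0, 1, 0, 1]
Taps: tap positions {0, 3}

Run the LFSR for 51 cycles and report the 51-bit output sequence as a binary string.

100000001001101011000010001001100110100110001010100

k : reg_k → out_k, fb_k
0: 10000000100110101 → 1, fb=1
1: 00000001001101011 → 0, fb=0
2: 00000010011010110 → 0, fb=0
3: 00000100110101100 → 0, fb=0
4: 00001001101011000 → 0, fb=0
5: 00010011010110000 → 0, fb=1
6: 00100110101100001 → 0, fb=0
7: 01001101011000010 → 0, fb=0
8: 10011010110000100 → 1, fb=0
9: 00110101100001000 → 0, fb=1
10: 01101011000010001 → 0, fb=0
11: 11010110000100010 → 1, fb=0
12: 10101100001000100 → 1, fb=1
13: 01011000010001001 → 0, fb=1
14: 10110000100010011 → 1, fb=0
15: 01100001000100110 → 0, fb=0
16: 11000010001001100 → 1, fb=1
17: 10000100010011001 → 1, fb=1
18: 00001000100110011 → 0, fb=0
19: 00010001001100110 → 0, fb=1
20: 00100010011001101 → 0, fb=0
21: 01000100110011010 → 0, fb=0
22: 10001001100110100 → 1, fb=1
23: 00010011001101001 → 0, fb=1
24: 00100110011010011 → 0, fb=0
25: 01001100110100110 → 0, fb=0
26: 10011001101001100 → 1, fb=0
27: 00110011010011000 → 0, fb=1
28: 01100110100110001 → 0, fb=0
29: 11001101001100010 → 1, fb=1
30: 10011010011000101 → 1, fb=0
31: 00110100110001010 → 0, fb=1
32: 01101001100010101 → 0, fb=0
33: 11010011000101010 → 1, fb=0
34: 10100110001010100 → 1, fb=1
35: 01001100010101001 → 0, fb=0
36: 10011000101010010 → 1, fb=0
37: 00110001010100100 → 0, fb=1
38: 01100010101001001 → 0, fb=0
39: 11000101010010010 → 1, fb=1
40: 10001010100100101 → 1, fb=1
41: 00010101001001011 → 0, fb=1
42: 00101010010010111 → 0, fb=0
43: 01010100100101110 → 0, fb=1
44: 10101001001011101 → 1, fb=1
45: 01010010010111011 → 0, fb=1
46: 10100100101110111 → 1, fb=1
47: 01001001011101111 → 0, fb=0
48: 10010010111011110 → 1, fb=0
49: 00100101110111100 → 0, fb=0
50: 01001011101111000 → 0, fb=0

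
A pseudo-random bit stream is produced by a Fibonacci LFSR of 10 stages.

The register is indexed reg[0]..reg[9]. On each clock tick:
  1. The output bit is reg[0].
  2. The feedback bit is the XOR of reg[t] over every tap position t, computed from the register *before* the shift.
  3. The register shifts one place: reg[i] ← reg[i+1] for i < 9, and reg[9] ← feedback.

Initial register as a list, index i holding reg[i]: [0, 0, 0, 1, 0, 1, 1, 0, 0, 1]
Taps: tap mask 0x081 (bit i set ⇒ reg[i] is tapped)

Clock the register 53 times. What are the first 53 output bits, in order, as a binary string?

00010110010011000001000100100000010000000001001001001

tick  register→output (feedback)
  0  0001011001→0 (0)
  1  0010110010→0 (0)
  2  0101100100→0 (1)
  3  1011001001→1 (1)
  4  0110010011→0 (0)
  5  1100100110→1 (0)
  6  1001001100→1 (0)
  7  0010011000→0 (0)
  8  0100110000→0 (0)
  9  1001100000→1 (1)
 10  0011000001→0 (0)
 11  0110000010→0 (0)
 12  1100000100→1 (0)
 13  1000001000→1 (1)
 14  0000010001→0 (0)
 15  0000100010→0 (0)
 16  0001000100→0 (1)
 17  0010001001→0 (0)
 18  0100010010→0 (0)
 19  1000100100→1 (0)
 20  0001001000→0 (0)
 21  0010010000→0 (0)
 22  0100100000→0 (0)
 23  1001000000→1 (1)
 24  0010000001→0 (0)
 25  0100000010→0 (0)
 26  1000000100→1 (0)
 27  0000001000→0 (0)
 28  0000010000→0 (0)
 29  0000100000→0 (0)
 30  0001000000→0 (0)
 31  0010000000→0 (0)
 32  0100000000→0 (0)
 33  1000000000→1 (1)
 34  0000000001→0 (0)
 35  0000000010→0 (0)
 36  0000000100→0 (1)
 37  0000001001→0 (0)
 38  0000010010→0 (0)
 39  0000100100→0 (1)
 40  0001001001→0 (0)
 41  0010010010→0 (0)
 42  0100100100→0 (1)
 43  1001001001→1 (1)
 44  0010010011→0 (0)
 45  0100100110→0 (1)
 46  1001001101→1 (0)
 47  0010011010→0 (0)
 48  0100110100→0 (1)
 49  1001101001→1 (1)
 50  0011010011→0 (0)
 51  0110100110→0 (1)
 52  1101001101→1 (0)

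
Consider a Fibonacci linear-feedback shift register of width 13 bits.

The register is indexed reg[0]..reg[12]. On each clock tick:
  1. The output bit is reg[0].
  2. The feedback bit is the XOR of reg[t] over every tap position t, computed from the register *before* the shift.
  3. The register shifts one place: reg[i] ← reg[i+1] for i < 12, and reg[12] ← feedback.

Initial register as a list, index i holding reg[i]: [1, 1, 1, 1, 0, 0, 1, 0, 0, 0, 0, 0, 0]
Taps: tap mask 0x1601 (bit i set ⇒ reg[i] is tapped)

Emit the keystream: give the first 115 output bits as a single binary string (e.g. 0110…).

k : reg_k → out_k, fb_k
0: 1111001000000 → 1, fb=1
1: 1110010000001 → 1, fb=0
2: 1100100000010 → 1, fb=1
3: 1001000000101 → 1, fb=1
4: 0010000001011 → 0, fb=0
5: 0100000010110 → 0, fb=1
6: 1000000101101 → 1, fb=0
7: 0000001011010 → 0, fb=1
8: 0000010110101 → 0, fb=0
9: 0000101101010 → 0, fb=1
10: 0001011010101 → 0, fb=0
11: 0010110101010 → 0, fb=1
12: 0101101010101 → 0, fb=0
13: 1011010101010 → 1, fb=0
14: 0110101010100 → 0, fb=1
15: 1101010101001 → 1, fb=1
16: 1010101010011 → 1, fb=0
17: 0101010100110 → 0, fb=1
18: 1010101001101 → 1, fb=0
19: 0101010011010 → 0, fb=1
20: 1010100110101 → 1, fb=1
21: 0101001101011 → 0, fb=0
22: 1010011010110 → 1, fb=0
23: 0100110101100 → 0, fb=0
24: 1001101011000 → 1, fb=0
25: 0011010110000 → 0, fb=0
26: 0110101100000 → 0, fb=0
27: 1101011000000 → 1, fb=1
28: 1010110000001 → 1, fb=0
29: 0101100000010 → 0, fb=0
30: 1011000000100 → 1, fb=0
31: 0110000001000 → 0, fb=1
32: 1100000010001 → 1, fb=0
33: 1000000100010 → 1, fb=1
34: 0000001000101 → 0, fb=0
35: 0000010001010 → 0, fb=1
36: 0000100010101 → 0, fb=0
37: 0001000101010 → 0, fb=1
38: 0010001010101 → 0, fb=0
39: 0100010101010 → 0, fb=1
40: 1000101010101 → 1, fb=1
41: 0001010101011 → 0, fb=0
42: 0010101010110 → 0, fb=1
43: 0101010101101 → 0, fb=1
44: 1010101011011 → 1, fb=1
45: 0101010110111 → 0, fb=0
46: 1010101101110 → 1, fb=1
47: 0101011011101 → 0, fb=1
48: 1010110111011 → 1, fb=1
49: 0101101110111 → 0, fb=0
50: 1011011101110 → 1, fb=1
51: 0110111011101 → 0, fb=1
52: 1101110111011 → 1, fb=1
53: 1011101110111 → 1, fb=1
54: 0111011101111 → 0, fb=1
55: 1110111011111 → 1, fb=0
56: 1101110111110 → 1, fb=1
57: 1011101111101 → 1, fb=0
58: 0111011111010 → 0, fb=1
59: 1110111110101 → 1, fb=1
60: 1101111101011 → 1, fb=1
61: 1011111010111 → 1, fb=1
62: 0111110101111 → 0, fb=1
63: 1111101011111 → 1, fb=0
64: 1111010111110 → 1, fb=1
65: 1110101111101 → 1, fb=0
66: 1101011111010 → 1, fb=0
67: 1010111110100 → 1, fb=0
68: 0101111101000 → 0, fb=1
69: 1011111010001 → 1, fb=0
70: 0111110100010 → 0, fb=0
71: 1111101000100 → 1, fb=0
72: 1111010001000 → 1, fb=0
73: 1110100010000 → 1, fb=1
74: 1101000100001 → 1, fb=0
75: 1010001000010 → 1, fb=1
76: 0100010000101 → 0, fb=0
77: 1000100001010 → 1, fb=0
78: 0001000010100 → 0, fb=1
79: 0010000101001 → 0, fb=0
80: 0100001010010 → 0, fb=0
81: 1000010100100 → 1, fb=0
82: 0000101001000 → 0, fb=1
83: 0001010010001 → 0, fb=1
84: 0010100100011 → 0, fb=1
85: 0101001000111 → 0, fb=0
86: 1010010001110 → 1, fb=1
87: 0100100011101 → 0, fb=1
88: 1001000111011 → 1, fb=1
89: 0010001110111 → 0, fb=0
90: 0100011101110 → 0, fb=0
91: 1000111011100 → 1, fb=1
92: 0001110111001 → 0, fb=0
93: 0011101110010 → 0, fb=0
94: 0111011100100 → 0, fb=1
95: 1110111001001 → 1, fb=1
96: 1101110010011 → 1, fb=0
97: 1011100100110 → 1, fb=0
98: 0111001001100 → 0, fb=0
99: 1110010011000 → 1, fb=0
100: 1100100110000 → 1, fb=1
101: 1001001100001 → 1, fb=0
102: 0010011000010 → 0, fb=0
103: 0100110000100 → 0, fb=1
104: 1001100001001 → 1, fb=1
105: 0011000010011 → 0, fb=1
106: 0110000100111 → 0, fb=0
107: 1100001001110 → 1, fb=1
108: 1000010011101 → 1, fb=0
109: 0000100111010 → 0, fb=1
110: 0001001110101 → 0, fb=0
111: 0010011101010 → 0, fb=1
112: 0100111010101 → 0, fb=0
113: 1001110101010 → 1, fb=0
114: 0011101010100 → 0, fb=1

1111001000000101101010101001101011000000100010101010110111011101111101011111010001000010100100011101110010011000010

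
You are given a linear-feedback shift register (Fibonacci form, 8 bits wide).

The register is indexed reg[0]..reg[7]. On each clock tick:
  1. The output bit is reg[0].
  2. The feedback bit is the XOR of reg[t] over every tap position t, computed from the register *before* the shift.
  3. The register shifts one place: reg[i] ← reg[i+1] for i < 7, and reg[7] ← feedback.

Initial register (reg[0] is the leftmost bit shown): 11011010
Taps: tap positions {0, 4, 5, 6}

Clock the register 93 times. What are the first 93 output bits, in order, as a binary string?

110110101000001001110110010010011000000111010010001110001000000010110001111010000111111110010

step | reg (before) | out | fb
   0 | 11011010 | 1 | 1
   1 | 10110101 | 1 | 0
   2 | 01101010 | 0 | 0
   3 | 11010100 | 1 | 0
   4 | 10101000 | 1 | 0
   5 | 01010000 | 0 | 0
   6 | 10100000 | 1 | 1
   7 | 01000001 | 0 | 0
   8 | 10000010 | 1 | 0
   9 | 00000100 | 0 | 1
  10 | 00001001 | 0 | 1
  11 | 00010011 | 0 | 1
  12 | 00100111 | 0 | 0
  13 | 01001110 | 0 | 1
  14 | 10011101 | 1 | 1
  15 | 00111011 | 0 | 0
  16 | 01110110 | 0 | 0
  17 | 11101100 | 1 | 1
  18 | 11011001 | 1 | 0
  19 | 10110010 | 1 | 0
  20 | 01100100 | 0 | 1
  21 | 11001001 | 1 | 0
  22 | 10010010 | 1 | 0
  23 | 00100100 | 0 | 1
  24 | 01001001 | 0 | 1
  25 | 10010011 | 1 | 0
  26 | 00100110 | 0 | 0
  27 | 01001100 | 0 | 0
  28 | 10011000 | 1 | 0
  29 | 00110000 | 0 | 0
  30 | 01100000 | 0 | 0
  31 | 11000000 | 1 | 1
  32 | 10000001 | 1 | 1
  33 | 00000011 | 0 | 1
  34 | 00000111 | 0 | 0
  35 | 00001110 | 0 | 1
  36 | 00011101 | 0 | 0
  37 | 00111010 | 0 | 0
  38 | 01110100 | 0 | 1
  39 | 11101001 | 1 | 0
  40 | 11010010 | 1 | 0
  41 | 10100100 | 1 | 0
  42 | 01001000 | 0 | 1
  43 | 10010001 | 1 | 1
  44 | 00100011 | 0 | 1
  45 | 01000111 | 0 | 0
  46 | 10001110 | 1 | 0
  47 | 00011100 | 0 | 0
  48 | 00111000 | 0 | 1
  49 | 01110001 | 0 | 0
  50 | 11100010 | 1 | 0
  51 | 11000100 | 1 | 0
  52 | 10001000 | 1 | 0
  53 | 00010000 | 0 | 0
  54 | 00100000 | 0 | 0
  55 | 01000000 | 0 | 0
  56 | 10000000 | 1 | 1
  57 | 00000001 | 0 | 0
  58 | 00000010 | 0 | 1
  59 | 00000101 | 0 | 1
  60 | 00001011 | 0 | 0
  61 | 00010110 | 0 | 0
  62 | 00101100 | 0 | 0
  63 | 01011000 | 0 | 1
  64 | 10110001 | 1 | 1
  65 | 01100011 | 0 | 1
  66 | 11000111 | 1 | 1
  67 | 10001111 | 1 | 0
  68 | 00011110 | 0 | 1
  69 | 00111101 | 0 | 0
  70 | 01111010 | 0 | 0
  71 | 11110100 | 1 | 0
  72 | 11101000 | 1 | 0
  73 | 11010000 | 1 | 1
  74 | 10100001 | 1 | 1
  75 | 01000011 | 0 | 1
  76 | 10000111 | 1 | 1
  77 | 00001111 | 0 | 1
  78 | 00011111 | 0 | 1
  79 | 00111111 | 0 | 1
  80 | 01111111 | 0 | 1
  81 | 11111111 | 1 | 0
  82 | 11111110 | 1 | 0
  83 | 11111100 | 1 | 1
  84 | 11111001 | 1 | 0
  85 | 11110010 | 1 | 0
  86 | 11100100 | 1 | 0
  87 | 11001000 | 1 | 0
  88 | 10010000 | 1 | 1
  89 | 00100001 | 0 | 0
  90 | 01000010 | 0 | 1
  91 | 10000101 | 1 | 0
  92 | 00001010 | 0 | 0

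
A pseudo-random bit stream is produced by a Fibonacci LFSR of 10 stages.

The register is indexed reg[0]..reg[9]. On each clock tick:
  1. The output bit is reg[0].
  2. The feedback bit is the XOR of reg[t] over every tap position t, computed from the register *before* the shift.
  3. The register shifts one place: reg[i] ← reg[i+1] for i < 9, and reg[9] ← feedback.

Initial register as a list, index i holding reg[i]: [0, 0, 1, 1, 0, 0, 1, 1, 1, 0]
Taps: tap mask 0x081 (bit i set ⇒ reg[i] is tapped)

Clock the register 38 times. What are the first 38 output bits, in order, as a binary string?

tick  register→output (feedback)
  0  0011001110→0 (1)
  1  0110011101→0 (1)
  2  1100111011→1 (1)
  3  1001110111→1 (0)
  4  0011101110→0 (1)
  5  0111011101→0 (1)
  6  1110111011→1 (1)
  7  1101110111→1 (0)
  8  1011101110→1 (0)
  9  0111011100→0 (1)
 10  1110111001→1 (1)
 11  1101110011→1 (1)
 12  1011100111→1 (0)
 13  0111001110→0 (1)
 14  1110011101→1 (0)
 15  1100111010→1 (1)
 16  1001110101→1 (0)
 17  0011101010→0 (0)
 18  0111010100→0 (1)
 19  1110101001→1 (1)
 20  1101010011→1 (1)
 21  1010100111→1 (0)
 22  0101001110→0 (1)
 23  1010011101→1 (0)
 24  0100111010→0 (0)
 25  1001110100→1 (0)
 26  0011101000→0 (0)
 27  0111010000→0 (0)
 28  1110100000→1 (1)
 29  1101000001→1 (1)
 30  1010000011→1 (1)
 31  0100000111→0 (1)
 32  1000001111→1 (0)
 33  0000011110→0 (1)
 34  0000111101→0 (1)
 35  0001111011→0 (0)
 36  0011110110→0 (1)
 37  0111101101→0 (1)

00110011101110111001110101001110100000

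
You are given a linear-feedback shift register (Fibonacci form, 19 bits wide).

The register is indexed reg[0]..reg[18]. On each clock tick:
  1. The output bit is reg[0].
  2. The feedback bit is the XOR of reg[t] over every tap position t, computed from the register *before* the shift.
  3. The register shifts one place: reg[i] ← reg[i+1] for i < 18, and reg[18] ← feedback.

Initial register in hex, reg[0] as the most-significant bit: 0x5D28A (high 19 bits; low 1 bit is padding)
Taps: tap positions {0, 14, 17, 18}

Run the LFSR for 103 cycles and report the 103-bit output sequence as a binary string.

0101110100101000101111101010110111111011011001010111000010001101000001011001000110001011111001110110001

tick  register→output (feedback)
  0  0101110100101000101→0 (1)
  1  1011101001010001011→1 (1)
  2  0111010010100010111→0 (1)
  3  1110100101000101111→1 (1)
  4  1101001010001011111→1 (0)
  5  1010010100010111110→1 (1)
  6  0100101000101111101→0 (0)
  7  1001010001011111010→1 (1)
  8  0010100010111110101→0 (0)
  9  0101000101111101010→0 (1)
 10  1010001011111010101→1 (1)
 11  0100010111110101011→0 (0)
 12  1000101111101010110→1 (1)
 13  0001011111010101101→0 (1)
 14  0010111110101011011→0 (1)
 15  0101111101010110111→0 (1)
 16  1011111010101101111→1 (1)
 17  0111110101011011111→0 (1)
 18  1111101010110111111→1 (0)
 19  1111010101101111110→1 (1)
 20  1110101011011111101→1 (1)
 21  1101010110111111011→1 (0)
 22  1010101101111110110→1 (1)
 23  0101011011111101101→0 (1)
 24  1010110111111011011→1 (0)
 25  0101101111110110110→0 (0)
 26  1011011111101101100→1 (1)
 27  0110111111011011001→0 (0)
 28  1101111110110110010→1 (1)
 29  1011111101101100101→1 (0)
 30  0111111011011001010→0 (1)
 31  1111110110110010101→1 (1)
 32  1111101101100101011→1 (1)
 33  1111011011001010111→1 (0)
 34  1110110110010101110→1 (0)
 35  1101101100101011100→1 (0)
 36  1011011001010111000→1 (0)
 37  0110110010101110000→0 (1)
 38  1101100101011100001→1 (0)
 39  1011001010111000010→1 (0)
 40  0110010101110000100→0 (0)
 41  1100101011100001000→1 (1)
 42  1001010111000010001→1 (1)
 43  0010101110000100011→0 (0)
 44  0101011100001000110→0 (1)
 45  1010111000010001101→1 (0)
 46  0101110000100011010→0 (0)
 47  1011100001000110100→1 (0)
 48  0111000010001101000→0 (0)
 49  1110000100011010000→1 (0)
 50  1100001000110100000→1 (1)
 51  1000010001101000001→1 (0)
 52  0000100011010000010→0 (1)
 53  0001000110100000101→0 (1)
 54  0010001101000001011→0 (0)
 55  0100011010000010110→0 (0)
 56  1000110100000101100→1 (1)
 57  0001101000001011001→0 (0)
 58  0011010000010110010→0 (0)
 59  0110100000101100100→0 (0)
 60  1101000001011001000→1 (1)
 61  1010000010110010001→1 (1)
 62  0100000101100100011→0 (0)
 63  1000001011001000110→1 (0)
 64  0000010110010001100→0 (0)
 65  0000101100100011000→0 (1)
 66  0001011001000110001→0 (0)
 67  0010110010001100010→0 (1)
 68  0101100100011000101→0 (1)
 69  1011001000110001011→1 (1)
 70  0110010001100010111→0 (1)
 71  1100100011000101111→1 (1)
 72  1001000110001011111→1 (0)
 73  0010001100010111110→0 (0)
 74  0100011000101111100→0 (1)
 75  1000110001011111001→1 (1)
 76  0001100010111110011→0 (1)
 77  0011000101111100111→0 (0)
 78  0110001011111001110→0 (1)
 79  1100010111110011101→1 (1)
 80  1000101111100111011→1 (0)
 81  0001011111001110110→0 (0)
 82  0010111110011101100→0 (0)
 83  0101111100111011000→0 (1)
 84  1011111001110110001→1 (1)
 85  0111110011101100011→0 (0)
 86  1111100111011000110→1 (0)
 87  1111001110110001100→1 (1)
 88  1110011101100011001→1 (1)
 89  1100111011000110011→1 (0)
 90  1001110110001100110→1 (0)
 91  0011101100011001100→0 (0)
 92  0111011000110011000→0 (1)
 93  1110110001100110001→1 (1)
 94  1101100011001100011→1 (1)
 95  1011000110011000111→1 (1)
 96  0110001100110001111→0 (0)
 97  1100011001100011110→1 (1)
 98  1000110011000111101→1 (1)
 99  0001100110001111011→0 (1)
100  0011001100011110111→0 (1)
101  0110011000111101111→0 (0)
102  1100110001111011110→1 (1)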